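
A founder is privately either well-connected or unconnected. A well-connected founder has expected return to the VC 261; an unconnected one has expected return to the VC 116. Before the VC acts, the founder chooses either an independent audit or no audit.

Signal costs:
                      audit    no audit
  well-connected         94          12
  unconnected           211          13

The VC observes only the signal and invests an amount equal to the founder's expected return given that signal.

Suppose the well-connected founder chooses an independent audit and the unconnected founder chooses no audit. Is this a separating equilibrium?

Yes

Under separation the VC infers type exactly: audit → well-connected (pays 261), no audit → unconnected (pays 116).
Well-connected: audit gives 261 − 94 = 167; no audit gives 116 − 12 = 104. No deviation. ✓
Unconnected: no audit gives 116 − 13 = 103; audit gives 261 − 211 = 50. No deviation. ✓
Both incentive constraints hold.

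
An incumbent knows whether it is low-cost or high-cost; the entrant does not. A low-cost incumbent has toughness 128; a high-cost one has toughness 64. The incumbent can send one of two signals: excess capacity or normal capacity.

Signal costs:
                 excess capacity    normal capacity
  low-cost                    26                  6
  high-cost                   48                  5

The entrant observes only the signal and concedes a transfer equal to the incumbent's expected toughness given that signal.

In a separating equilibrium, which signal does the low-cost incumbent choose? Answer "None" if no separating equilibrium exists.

None

Try low-cost → excess capacity, high-cost → normal capacity:
  If types separate, excess capacity earns payment 128 and normal capacity earns 64.
  Low-cost: excess capacity gives 128 − 26 = 102; normal capacity gives 64 − 6 = 58. No deviation. ✓
  High-cost: normal capacity gives 64 − 5 = 59; excess capacity gives 128 − 48 = 80. Would deviate. ✗
Try low-cost → normal capacity, high-cost → excess capacity:
  If types separate, normal capacity earns payment 128 and excess capacity earns 64.
  Low-cost: normal capacity gives 128 − 6 = 122; excess capacity gives 64 − 26 = 38. No deviation. ✓
  High-cost: excess capacity gives 64 − 48 = 16; normal capacity gives 128 − 5 = 123. Would deviate. ✗
Neither assignment is incentive-compatible.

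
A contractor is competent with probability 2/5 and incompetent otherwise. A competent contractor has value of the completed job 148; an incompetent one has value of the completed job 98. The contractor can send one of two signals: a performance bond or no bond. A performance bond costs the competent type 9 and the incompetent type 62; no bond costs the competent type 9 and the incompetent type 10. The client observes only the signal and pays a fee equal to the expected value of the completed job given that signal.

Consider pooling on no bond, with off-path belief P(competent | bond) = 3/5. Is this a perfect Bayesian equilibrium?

No

At the pooled signal (no bond) the client holds the prior 2/5 and pays 2/5·148 + 3/5·98 = 118. Off-path (bond) belief 3/5 gives 3/5·148 + 2/5·98 = 128.
Competent: no bond gives 118 − 9 = 109; bond gives 128 − 9 = 119. Deviates. ✗
Incompetent: no bond gives 118 − 10 = 108; bond gives 128 − 62 = 66. Stays. ✓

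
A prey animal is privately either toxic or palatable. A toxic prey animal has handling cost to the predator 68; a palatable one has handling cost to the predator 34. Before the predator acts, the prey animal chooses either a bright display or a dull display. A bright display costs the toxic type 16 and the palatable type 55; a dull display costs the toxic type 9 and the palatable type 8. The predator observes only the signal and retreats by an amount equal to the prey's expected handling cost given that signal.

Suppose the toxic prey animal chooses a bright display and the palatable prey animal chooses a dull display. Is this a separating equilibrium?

If types separate, bright display earns payment 68 and dull display earns 34.
Toxic: bright display gives 68 − 16 = 52; dull display gives 34 − 9 = 25. No deviation. ✓
Palatable: dull display gives 34 − 8 = 26; bright display gives 68 − 55 = 13. No deviation. ✓
Neither type gains from mimicking the other.

Yes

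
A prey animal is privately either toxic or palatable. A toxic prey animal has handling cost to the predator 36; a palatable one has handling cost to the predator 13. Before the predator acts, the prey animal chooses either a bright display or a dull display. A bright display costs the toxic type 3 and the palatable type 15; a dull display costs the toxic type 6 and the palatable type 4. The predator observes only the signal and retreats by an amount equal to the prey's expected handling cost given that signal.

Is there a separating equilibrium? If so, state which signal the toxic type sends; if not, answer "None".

None

Try toxic → bright display, palatable → dull display:
  If types separate, bright display earns payment 36 and dull display earns 13.
  Toxic: bright display gives 36 − 3 = 33; dull display gives 13 − 6 = 7. No deviation. ✓
  Palatable: dull display gives 13 − 4 = 9; bright display gives 36 − 15 = 21. Would deviate. ✗
Try toxic → dull display, palatable → bright display:
  If types separate, dull display earns payment 36 and bright display earns 13.
  Toxic: dull display gives 36 − 6 = 30; bright display gives 13 − 3 = 10. No deviation. ✓
  Palatable: bright display gives 13 − 15 = -2; dull display gives 36 − 4 = 32. Would deviate. ✗
Neither assignment is incentive-compatible.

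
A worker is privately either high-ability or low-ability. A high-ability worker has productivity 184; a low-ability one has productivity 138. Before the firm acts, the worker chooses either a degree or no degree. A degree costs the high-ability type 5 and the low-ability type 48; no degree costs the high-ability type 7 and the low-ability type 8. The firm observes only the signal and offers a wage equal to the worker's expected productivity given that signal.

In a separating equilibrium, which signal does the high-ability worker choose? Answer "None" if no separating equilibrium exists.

None

Try high-ability → degree, low-ability → no degree:
  Under separation the firm infers type exactly: degree → high-ability (pays 184), no degree → low-ability (pays 138).
  High-ability: degree gives 184 − 5 = 179; no degree gives 138 − 7 = 131. No deviation. ✓
  Low-ability: no degree gives 138 − 8 = 130; degree gives 184 − 48 = 136. Would deviate. ✗
Try high-ability → no degree, low-ability → degree:
  Under separation the firm infers type exactly: no degree → high-ability (pays 184), degree → low-ability (pays 138).
  High-ability: no degree gives 184 − 7 = 177; degree gives 138 − 5 = 133. No deviation. ✓
  Low-ability: degree gives 138 − 48 = 90; no degree gives 184 − 8 = 176. Would deviate. ✗
Neither assignment is incentive-compatible.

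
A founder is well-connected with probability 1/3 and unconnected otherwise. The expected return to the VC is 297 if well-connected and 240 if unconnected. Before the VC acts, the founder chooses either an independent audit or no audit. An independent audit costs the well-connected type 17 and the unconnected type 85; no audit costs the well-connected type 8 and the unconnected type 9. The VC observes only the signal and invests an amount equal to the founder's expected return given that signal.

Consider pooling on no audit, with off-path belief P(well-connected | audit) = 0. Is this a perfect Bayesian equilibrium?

Yes

At the pooled signal (no audit) the VC holds the prior 1/3 and pays 1/3·297 + 2/3·240 = 259. Off-path (audit) belief 0 gives 0·297 + 1·240 = 240.
Well-connected: no audit gives 259 − 8 = 251; audit gives 240 − 17 = 223. Stays. ✓
Unconnected: no audit gives 259 − 9 = 250; audit gives 240 − 85 = 155. Stays. ✓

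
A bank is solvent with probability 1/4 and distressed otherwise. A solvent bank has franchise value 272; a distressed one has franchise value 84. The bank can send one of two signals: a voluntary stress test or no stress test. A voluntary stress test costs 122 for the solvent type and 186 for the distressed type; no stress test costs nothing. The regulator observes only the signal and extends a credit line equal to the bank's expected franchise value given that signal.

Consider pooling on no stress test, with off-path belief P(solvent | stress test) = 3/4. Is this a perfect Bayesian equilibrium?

Yes

On the equilibrium path (no stress test) the regulator holds the prior 1/4 and pays 1/4·272 + 3/4·84 = 131. Off-path (stress test) belief 3/4 gives 3/4·272 + 1/4·84 = 225.
Solvent: no stress test gives 131 − 0 = 131; stress test gives 225 − 122 = 103. Stays. ✓
Distressed: no stress test gives 131 − 0 = 131; stress test gives 225 − 186 = 39. Stays. ✓
Beliefs are Bayes-consistent on-path and both types best-respond.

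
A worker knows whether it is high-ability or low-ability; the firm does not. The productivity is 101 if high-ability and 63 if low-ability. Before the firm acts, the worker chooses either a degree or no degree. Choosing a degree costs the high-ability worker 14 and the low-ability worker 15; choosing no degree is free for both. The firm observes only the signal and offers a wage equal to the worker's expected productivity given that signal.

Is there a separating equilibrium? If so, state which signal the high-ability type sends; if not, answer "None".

None

Try high-ability → degree, low-ability → no degree:
  Under separation the firm infers type exactly: degree → high-ability (pays 101), no degree → low-ability (pays 63).
  High-ability: degree gives 101 − 14 = 87; no degree gives 63 − 0 = 63. No deviation. ✓
  Low-ability: no degree gives 63 − 0 = 63; degree gives 101 − 15 = 86. Would deviate. ✗
Try high-ability → no degree, low-ability → degree:
  Under separation the firm infers type exactly: no degree → high-ability (pays 101), degree → low-ability (pays 63).
  High-ability: no degree gives 101 − 0 = 101; degree gives 63 − 14 = 49. No deviation. ✓
  Low-ability: degree gives 63 − 15 = 48; no degree gives 101 − 0 = 101. Would deviate. ✗
Neither assignment is incentive-compatible.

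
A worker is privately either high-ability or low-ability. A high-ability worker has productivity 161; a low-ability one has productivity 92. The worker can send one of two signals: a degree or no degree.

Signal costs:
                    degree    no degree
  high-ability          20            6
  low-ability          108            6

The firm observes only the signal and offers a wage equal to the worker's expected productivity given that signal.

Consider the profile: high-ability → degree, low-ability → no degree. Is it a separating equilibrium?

Yes

If types separate, degree earns payment 161 and no degree earns 92.
High-ability: degree gives 161 − 20 = 141; no degree gives 92 − 6 = 86. No deviation. ✓
Low-ability: no degree gives 92 − 6 = 86; degree gives 161 − 108 = 53. No deviation. ✓
Both incentive constraints hold.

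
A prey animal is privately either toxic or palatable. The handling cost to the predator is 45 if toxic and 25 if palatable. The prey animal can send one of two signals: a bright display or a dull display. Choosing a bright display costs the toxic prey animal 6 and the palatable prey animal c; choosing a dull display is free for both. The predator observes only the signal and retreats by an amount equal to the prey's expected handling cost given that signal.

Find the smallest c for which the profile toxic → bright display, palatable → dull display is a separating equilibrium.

20

Under separation: bright display → toxic (pays 45); dull display → palatable (pays 25).
Toxic: 45 − 6 = 39 ≥ 25 − 0 = 25. Holds regardless of c. ✓
Palatable: 25 − 0 ≥ 45 − c, so c ≥ 45 − 25 = 20.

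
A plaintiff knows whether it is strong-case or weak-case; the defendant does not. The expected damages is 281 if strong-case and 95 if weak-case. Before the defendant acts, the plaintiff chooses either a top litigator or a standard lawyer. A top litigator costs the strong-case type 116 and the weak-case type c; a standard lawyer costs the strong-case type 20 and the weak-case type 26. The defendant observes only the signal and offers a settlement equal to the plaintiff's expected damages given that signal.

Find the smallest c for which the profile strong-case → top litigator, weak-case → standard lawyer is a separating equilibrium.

212

Under separation: top litigator → strong-case (pays 281); standard lawyer → weak-case (pays 95).
Strong-case: 281 − 116 = 165 ≥ 95 − 20 = 75. Holds regardless of c. ✓
Weak-case: 95 − 26 ≥ 281 − c, so c ≥ 281 − 69 = 212.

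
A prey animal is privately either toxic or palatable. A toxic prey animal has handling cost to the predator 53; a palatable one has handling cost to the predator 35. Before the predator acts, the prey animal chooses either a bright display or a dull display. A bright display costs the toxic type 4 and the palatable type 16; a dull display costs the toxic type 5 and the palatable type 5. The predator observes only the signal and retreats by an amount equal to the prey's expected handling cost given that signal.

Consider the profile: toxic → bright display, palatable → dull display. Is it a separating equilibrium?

No

If types separate, bright display earns payment 53 and dull display earns 35.
Toxic: bright display gives 53 − 4 = 49; dull display gives 35 − 5 = 30. No deviation. ✓
Palatable: dull display gives 35 − 5 = 30; bright display gives 53 − 16 = 37. Would deviate. ✗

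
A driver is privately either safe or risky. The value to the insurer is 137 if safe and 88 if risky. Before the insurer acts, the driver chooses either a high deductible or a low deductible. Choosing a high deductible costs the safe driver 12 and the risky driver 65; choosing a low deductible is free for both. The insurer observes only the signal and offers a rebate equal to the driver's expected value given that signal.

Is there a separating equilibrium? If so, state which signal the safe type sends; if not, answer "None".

high deductible

Try safe → high deductible, risky → low deductible:
  If types separate, high deductible earns payment 137 and low deductible earns 88.
  Safe: high deductible gives 137 − 12 = 125; low deductible gives 88 − 0 = 88. No deviation. ✓
  Risky: low deductible gives 88 − 0 = 88; high deductible gives 137 − 65 = 72. No deviation. ✓
Both hold — the safe type sends high deductible.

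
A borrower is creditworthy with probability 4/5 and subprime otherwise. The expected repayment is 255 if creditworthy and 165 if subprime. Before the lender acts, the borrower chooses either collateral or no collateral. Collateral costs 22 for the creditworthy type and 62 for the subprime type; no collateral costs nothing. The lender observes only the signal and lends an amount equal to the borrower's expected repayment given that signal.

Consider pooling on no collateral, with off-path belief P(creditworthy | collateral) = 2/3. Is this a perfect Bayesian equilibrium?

Yes

On the equilibrium path (no collateral) the lender holds the prior 4/5 and pays 4/5·255 + 1/5·165 = 237. Off-path (collateral) belief 2/3 gives 2/3·255 + 1/3·165 = 225.
Creditworthy: no collateral gives 237 − 0 = 237; collateral gives 225 − 22 = 203. Stays. ✓
Subprime: no collateral gives 237 − 0 = 237; collateral gives 225 − 62 = 163. Stays. ✓
Beliefs are Bayes-consistent on-path and both types best-respond.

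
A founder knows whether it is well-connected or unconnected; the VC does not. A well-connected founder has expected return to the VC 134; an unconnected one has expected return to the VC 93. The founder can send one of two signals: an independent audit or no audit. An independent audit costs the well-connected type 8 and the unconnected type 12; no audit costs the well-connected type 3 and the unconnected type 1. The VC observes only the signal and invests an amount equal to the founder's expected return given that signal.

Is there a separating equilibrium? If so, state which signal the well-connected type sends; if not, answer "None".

None

Try well-connected → audit, unconnected → no audit:
  If types separate, audit earns payment 134 and no audit earns 93.
  Well-connected: audit gives 134 − 8 = 126; no audit gives 93 − 3 = 90. No deviation. ✓
  Unconnected: no audit gives 93 − 1 = 92; audit gives 134 − 12 = 122. Would deviate. ✗
Try well-connected → no audit, unconnected → audit:
  If types separate, no audit earns payment 134 and audit earns 93.
  Well-connected: no audit gives 134 − 3 = 131; audit gives 93 − 8 = 85. No deviation. ✓
  Unconnected: audit gives 93 − 12 = 81; no audit gives 134 − 1 = 133. Would deviate. ✗
Neither assignment is incentive-compatible.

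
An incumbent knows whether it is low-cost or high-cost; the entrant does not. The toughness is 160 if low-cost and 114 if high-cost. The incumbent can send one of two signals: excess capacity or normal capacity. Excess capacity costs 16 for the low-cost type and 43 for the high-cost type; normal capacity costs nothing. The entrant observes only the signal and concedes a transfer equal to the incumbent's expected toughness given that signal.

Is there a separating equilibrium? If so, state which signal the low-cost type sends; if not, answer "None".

Try low-cost → excess capacity, high-cost → normal capacity:
  If types separate, excess capacity earns payment 160 and normal capacity earns 114.
  Low-cost: excess capacity gives 160 − 16 = 144; normal capacity gives 114 − 0 = 114. No deviation. ✓
  High-cost: normal capacity gives 114 − 0 = 114; excess capacity gives 160 − 43 = 117. Would deviate. ✗
Try low-cost → normal capacity, high-cost → excess capacity:
  If types separate, normal capacity earns payment 160 and excess capacity earns 114.
  Low-cost: normal capacity gives 160 − 0 = 160; excess capacity gives 114 − 16 = 98. No deviation. ✓
  High-cost: excess capacity gives 114 − 43 = 71; normal capacity gives 160 − 0 = 160. Would deviate. ✗
Neither assignment is incentive-compatible.

None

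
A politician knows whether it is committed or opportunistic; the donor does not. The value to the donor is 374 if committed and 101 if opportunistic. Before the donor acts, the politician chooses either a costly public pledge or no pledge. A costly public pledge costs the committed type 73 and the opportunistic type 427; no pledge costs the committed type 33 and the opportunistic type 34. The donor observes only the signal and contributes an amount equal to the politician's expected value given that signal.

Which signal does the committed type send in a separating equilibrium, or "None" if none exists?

Try committed → pledge, opportunistic → no pledge:
  Under separation the donor infers type exactly: pledge → committed (pays 374), no pledge → opportunistic (pays 101).
  Committed: pledge gives 374 − 73 = 301; no pledge gives 101 − 33 = 68. No deviation. ✓
  Opportunistic: no pledge gives 101 − 34 = 67; pledge gives 374 − 427 = -53. No deviation. ✓
Both hold — the committed type sends pledge.

pledge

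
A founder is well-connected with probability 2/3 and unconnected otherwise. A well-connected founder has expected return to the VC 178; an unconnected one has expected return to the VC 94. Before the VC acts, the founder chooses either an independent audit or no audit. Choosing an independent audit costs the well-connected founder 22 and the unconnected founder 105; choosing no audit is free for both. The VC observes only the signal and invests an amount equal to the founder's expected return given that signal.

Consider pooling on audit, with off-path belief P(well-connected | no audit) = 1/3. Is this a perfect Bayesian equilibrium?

No

On the equilibrium path (audit) the VC holds the prior 2/3 and pays 2/3·178 + 1/3·94 = 150. Off-path (no audit) belief 1/3 gives 1/3·178 + 2/3·94 = 122.
Well-connected: audit gives 150 − 22 = 128; no audit gives 122 − 0 = 122. Stays. ✓
Unconnected: audit gives 150 − 105 = 45; no audit gives 122 − 0 = 122. Deviates. ✗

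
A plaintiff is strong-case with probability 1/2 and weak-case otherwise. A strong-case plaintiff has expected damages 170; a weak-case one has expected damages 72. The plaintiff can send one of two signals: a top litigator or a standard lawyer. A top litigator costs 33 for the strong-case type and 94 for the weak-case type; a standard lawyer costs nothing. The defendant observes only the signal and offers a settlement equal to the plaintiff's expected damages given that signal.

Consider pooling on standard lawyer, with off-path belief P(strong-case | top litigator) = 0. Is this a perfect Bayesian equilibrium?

Yes

At the pooled signal (standard lawyer) the defendant holds the prior 1/2 and pays 1/2·170 + 1/2·72 = 121. Off-path (top litigator) belief 0 gives 0·170 + 1·72 = 72.
Strong-case: standard lawyer gives 121 − 0 = 121; top litigator gives 72 − 33 = 39. Stays. ✓
Weak-case: standard lawyer gives 121 − 0 = 121; top litigator gives 72 − 94 = -22. Stays. ✓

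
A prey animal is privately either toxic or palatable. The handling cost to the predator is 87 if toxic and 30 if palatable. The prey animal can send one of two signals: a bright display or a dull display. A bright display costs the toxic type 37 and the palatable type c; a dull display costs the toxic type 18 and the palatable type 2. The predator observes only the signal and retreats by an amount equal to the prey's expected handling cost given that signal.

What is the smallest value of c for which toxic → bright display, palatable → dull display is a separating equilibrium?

Under separation: bright display → toxic (pays 87); dull display → palatable (pays 30).
Toxic: 87 − 37 = 50 ≥ 30 − 18 = 12. Holds regardless of c. ✓
Palatable: 30 − 2 ≥ 87 − c, so c ≥ 87 − 28 = 59.

59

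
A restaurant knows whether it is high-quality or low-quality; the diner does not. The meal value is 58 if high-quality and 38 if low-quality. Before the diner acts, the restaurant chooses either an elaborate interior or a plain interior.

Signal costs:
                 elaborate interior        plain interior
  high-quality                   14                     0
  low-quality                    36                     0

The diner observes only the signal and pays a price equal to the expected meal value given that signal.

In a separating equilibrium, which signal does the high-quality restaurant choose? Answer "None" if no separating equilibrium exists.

elaborate interior

Try high-quality → elaborate interior, low-quality → plain interior:
  Under separation the diner infers type exactly: elaborate interior → high-quality (pays 58), plain interior → low-quality (pays 38).
  High-quality: elaborate interior gives 58 − 14 = 44; plain interior gives 38 − 0 = 38. No deviation. ✓
  Low-quality: plain interior gives 38 − 0 = 38; elaborate interior gives 58 − 36 = 22. No deviation. ✓
Both hold — the high-quality type sends elaborate interior.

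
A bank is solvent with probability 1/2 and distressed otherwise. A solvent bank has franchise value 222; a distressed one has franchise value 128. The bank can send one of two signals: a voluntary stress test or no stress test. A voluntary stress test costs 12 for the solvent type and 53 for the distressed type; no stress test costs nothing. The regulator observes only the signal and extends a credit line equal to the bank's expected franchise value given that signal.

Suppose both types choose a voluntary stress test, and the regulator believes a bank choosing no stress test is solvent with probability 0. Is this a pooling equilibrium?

No

At the pooled signal (stress test) the regulator holds the prior 1/2 and pays 1/2·222 + 1/2·128 = 175. Off-path (no stress test) belief 0 gives 0·222 + 1·128 = 128.
Solvent: stress test gives 175 − 12 = 163; no stress test gives 128 − 0 = 128. Stays. ✓
Distressed: stress test gives 175 − 53 = 122; no stress test gives 128 − 0 = 128. Deviates. ✗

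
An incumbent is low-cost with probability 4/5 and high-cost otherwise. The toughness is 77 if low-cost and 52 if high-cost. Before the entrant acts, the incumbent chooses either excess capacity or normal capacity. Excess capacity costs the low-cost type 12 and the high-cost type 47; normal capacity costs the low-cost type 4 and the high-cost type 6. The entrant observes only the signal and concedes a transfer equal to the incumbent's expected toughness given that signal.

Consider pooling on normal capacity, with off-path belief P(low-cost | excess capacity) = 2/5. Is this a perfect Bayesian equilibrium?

Yes

At the pooled signal (normal capacity) the entrant holds the prior 4/5 and pays 4/5·77 + 1/5·52 = 72. Off-path (excess capacity) belief 2/5 gives 2/5·77 + 3/5·52 = 62.
Low-cost: normal capacity gives 72 − 4 = 68; excess capacity gives 62 − 12 = 50. Stays. ✓
High-cost: normal capacity gives 72 − 6 = 66; excess capacity gives 62 − 47 = 15. Stays. ✓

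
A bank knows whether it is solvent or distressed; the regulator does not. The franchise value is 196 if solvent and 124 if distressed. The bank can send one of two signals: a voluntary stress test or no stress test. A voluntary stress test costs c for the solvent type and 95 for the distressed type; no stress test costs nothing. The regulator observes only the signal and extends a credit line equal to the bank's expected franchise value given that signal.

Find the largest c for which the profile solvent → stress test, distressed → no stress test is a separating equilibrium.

72

Under separation: stress test → solvent (pays 196); no stress test → distressed (pays 124).
Distressed: 124 − 0 = 124 ≥ 196 − 95 = 101. Holds regardless of c. ✓
Solvent: 196 − c ≥ 124 − 0, so c ≤ 196 − 124 = 72.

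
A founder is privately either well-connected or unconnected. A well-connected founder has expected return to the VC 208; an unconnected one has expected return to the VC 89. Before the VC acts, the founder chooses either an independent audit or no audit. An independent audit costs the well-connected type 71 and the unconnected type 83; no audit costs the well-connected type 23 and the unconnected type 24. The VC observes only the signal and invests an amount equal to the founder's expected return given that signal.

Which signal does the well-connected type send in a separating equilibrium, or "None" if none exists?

None

Try well-connected → audit, unconnected → no audit:
  Under separation the VC infers type exactly: audit → well-connected (pays 208), no audit → unconnected (pays 89).
  Well-connected: audit gives 208 − 71 = 137; no audit gives 89 − 23 = 66. No deviation. ✓
  Unconnected: no audit gives 89 − 24 = 65; audit gives 208 − 83 = 125. Would deviate. ✗
Try well-connected → no audit, unconnected → audit:
  Under separation the VC infers type exactly: no audit → well-connected (pays 208), audit → unconnected (pays 89).
  Well-connected: no audit gives 208 − 23 = 185; audit gives 89 − 71 = 18. No deviation. ✓
  Unconnected: audit gives 89 − 83 = 6; no audit gives 208 − 24 = 184. Would deviate. ✗
Neither assignment is incentive-compatible.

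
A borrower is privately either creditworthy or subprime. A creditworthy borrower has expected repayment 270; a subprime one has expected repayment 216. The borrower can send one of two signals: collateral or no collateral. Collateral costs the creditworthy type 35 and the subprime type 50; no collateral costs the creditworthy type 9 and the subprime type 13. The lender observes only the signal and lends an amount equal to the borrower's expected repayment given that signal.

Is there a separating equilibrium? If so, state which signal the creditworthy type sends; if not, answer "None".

None

Try creditworthy → collateral, subprime → no collateral:
  If types separate, collateral earns payment 270 and no collateral earns 216.
  Creditworthy: collateral gives 270 − 35 = 235; no collateral gives 216 − 9 = 207. No deviation. ✓
  Subprime: no collateral gives 216 − 13 = 203; collateral gives 270 − 50 = 220. Would deviate. ✗
Try creditworthy → no collateral, subprime → collateral:
  If types separate, no collateral earns payment 270 and collateral earns 216.
  Creditworthy: no collateral gives 270 − 9 = 261; collateral gives 216 − 35 = 181. No deviation. ✓
  Subprime: collateral gives 216 − 50 = 166; no collateral gives 270 − 13 = 257. Would deviate. ✗
Neither assignment is incentive-compatible.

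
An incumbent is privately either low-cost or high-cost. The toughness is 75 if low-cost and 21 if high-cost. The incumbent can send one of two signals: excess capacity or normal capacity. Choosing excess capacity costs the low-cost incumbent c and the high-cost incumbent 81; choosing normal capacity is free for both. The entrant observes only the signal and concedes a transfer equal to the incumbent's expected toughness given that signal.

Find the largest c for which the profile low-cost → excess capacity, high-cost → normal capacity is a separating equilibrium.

Under separation: excess capacity → low-cost (pays 75); normal capacity → high-cost (pays 21).
High-cost: 21 − 0 = 21 ≥ 75 − 81 = -6. Holds regardless of c. ✓
Low-cost: 75 − c ≥ 21 − 0, so c ≤ 75 − 21 = 54.

54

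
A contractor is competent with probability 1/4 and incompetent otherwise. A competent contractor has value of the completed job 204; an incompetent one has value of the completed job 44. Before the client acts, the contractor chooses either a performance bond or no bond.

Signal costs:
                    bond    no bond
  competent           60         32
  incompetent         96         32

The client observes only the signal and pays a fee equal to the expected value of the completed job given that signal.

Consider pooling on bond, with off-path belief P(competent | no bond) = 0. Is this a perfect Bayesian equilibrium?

At the pooled signal (bond) the client holds the prior 1/4 and pays 1/4·204 + 3/4·44 = 84. Off-path (no bond) belief 0 gives 0·204 + 1·44 = 44.
Competent: bond gives 84 − 60 = 24; no bond gives 44 − 32 = 12. Stays. ✓
Incompetent: bond gives 84 − 96 = -12; no bond gives 44 − 32 = 12. Deviates. ✗

No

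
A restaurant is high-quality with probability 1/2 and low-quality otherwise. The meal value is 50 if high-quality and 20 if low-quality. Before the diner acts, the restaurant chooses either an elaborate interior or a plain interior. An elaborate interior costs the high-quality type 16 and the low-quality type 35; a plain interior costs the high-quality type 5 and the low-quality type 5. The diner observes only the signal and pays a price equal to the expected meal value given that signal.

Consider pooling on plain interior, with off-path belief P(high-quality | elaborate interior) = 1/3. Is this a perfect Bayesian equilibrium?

On the equilibrium path (plain interior) the diner holds the prior 1/2 and pays 1/2·50 + 1/2·20 = 35. Off-path (elaborate interior) belief 1/3 gives 1/3·50 + 2/3·20 = 30.
High-quality: plain interior gives 35 − 5 = 30; elaborate interior gives 30 − 16 = 14. Stays. ✓
Low-quality: plain interior gives 35 − 5 = 30; elaborate interior gives 30 − 35 = -5. Stays. ✓
Beliefs are Bayes-consistent on-path and both types best-respond.

Yes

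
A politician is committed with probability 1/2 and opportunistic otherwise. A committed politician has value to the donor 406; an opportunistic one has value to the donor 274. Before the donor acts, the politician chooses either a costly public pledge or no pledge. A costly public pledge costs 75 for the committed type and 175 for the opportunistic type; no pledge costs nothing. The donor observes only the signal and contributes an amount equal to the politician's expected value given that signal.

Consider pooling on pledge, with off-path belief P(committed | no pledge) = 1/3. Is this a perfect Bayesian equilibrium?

On the equilibrium path (pledge) the donor holds the prior 1/2 and pays 1/2·406 + 1/2·274 = 340. Off-path (no pledge) belief 1/3 gives 1/3·406 + 2/3·274 = 318.
Committed: pledge gives 340 − 75 = 265; no pledge gives 318 − 0 = 318. Deviates. ✗
Opportunistic: pledge gives 340 − 175 = 165; no pledge gives 318 − 0 = 318. Deviates. ✗

No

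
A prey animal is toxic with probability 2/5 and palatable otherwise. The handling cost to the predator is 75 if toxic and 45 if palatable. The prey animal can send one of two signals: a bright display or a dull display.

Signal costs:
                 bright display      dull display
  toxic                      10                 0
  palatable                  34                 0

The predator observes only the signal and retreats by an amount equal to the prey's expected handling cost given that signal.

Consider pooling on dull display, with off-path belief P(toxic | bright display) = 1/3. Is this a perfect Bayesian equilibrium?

Yes

At the pooled signal (dull display) the predator holds the prior 2/5 and pays 2/5·75 + 3/5·45 = 57. Off-path (bright display) belief 1/3 gives 1/3·75 + 2/3·45 = 55.
Toxic: dull display gives 57 − 0 = 57; bright display gives 55 − 10 = 45. Stays. ✓
Palatable: dull display gives 57 − 0 = 57; bright display gives 55 − 34 = 21. Stays. ✓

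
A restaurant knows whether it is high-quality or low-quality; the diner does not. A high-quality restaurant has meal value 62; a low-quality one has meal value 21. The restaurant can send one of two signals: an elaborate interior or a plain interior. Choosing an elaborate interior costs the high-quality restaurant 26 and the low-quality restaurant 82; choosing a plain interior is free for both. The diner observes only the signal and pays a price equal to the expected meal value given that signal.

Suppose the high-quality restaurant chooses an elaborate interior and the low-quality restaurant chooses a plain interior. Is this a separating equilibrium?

Yes

If types separate, elaborate interior earns payment 62 and plain interior earns 21.
High-quality: elaborate interior gives 62 − 26 = 36; plain interior gives 21 − 0 = 21. No deviation. ✓
Low-quality: plain interior gives 21 − 0 = 21; elaborate interior gives 62 − 82 = -20. No deviation. ✓
Neither type gains from mimicking the other.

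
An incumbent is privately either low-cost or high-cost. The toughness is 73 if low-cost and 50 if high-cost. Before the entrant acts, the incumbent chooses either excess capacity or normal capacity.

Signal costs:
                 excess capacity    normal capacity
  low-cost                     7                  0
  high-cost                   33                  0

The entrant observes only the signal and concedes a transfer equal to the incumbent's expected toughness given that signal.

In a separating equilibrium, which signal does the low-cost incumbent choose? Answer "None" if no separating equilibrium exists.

Try low-cost → excess capacity, high-cost → normal capacity:
  If types separate, excess capacity earns payment 73 and normal capacity earns 50.
  Low-cost: excess capacity gives 73 − 7 = 66; normal capacity gives 50 − 0 = 50. No deviation. ✓
  High-cost: normal capacity gives 50 − 0 = 50; excess capacity gives 73 − 33 = 40. No deviation. ✓
Both hold — the low-cost type sends excess capacity.

excess capacity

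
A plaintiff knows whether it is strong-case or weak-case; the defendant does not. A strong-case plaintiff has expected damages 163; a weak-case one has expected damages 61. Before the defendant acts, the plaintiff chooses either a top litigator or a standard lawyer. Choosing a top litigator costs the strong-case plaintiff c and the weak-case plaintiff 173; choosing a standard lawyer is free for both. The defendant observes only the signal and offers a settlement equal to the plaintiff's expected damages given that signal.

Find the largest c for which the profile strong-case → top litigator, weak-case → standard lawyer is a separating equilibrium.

102

Under separation: top litigator → strong-case (pays 163); standard lawyer → weak-case (pays 61).
Weak-case: 61 − 0 = 61 ≥ 163 − 173 = -10. Holds regardless of c. ✓
Strong-case: 163 − c ≥ 61 − 0, so c ≤ 163 − 61 = 102.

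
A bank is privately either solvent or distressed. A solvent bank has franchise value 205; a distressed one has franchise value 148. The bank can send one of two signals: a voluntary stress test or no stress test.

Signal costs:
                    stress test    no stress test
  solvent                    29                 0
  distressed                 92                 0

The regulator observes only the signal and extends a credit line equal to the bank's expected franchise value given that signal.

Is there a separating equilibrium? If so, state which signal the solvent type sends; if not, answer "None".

stress test

Try solvent → stress test, distressed → no stress test:
  Under separation the regulator infers type exactly: stress test → solvent (pays 205), no stress test → distressed (pays 148).
  Solvent: stress test gives 205 − 29 = 176; no stress test gives 148 − 0 = 148. No deviation. ✓
  Distressed: no stress test gives 148 − 0 = 148; stress test gives 205 − 92 = 113. No deviation. ✓
Both hold — the solvent type sends stress test.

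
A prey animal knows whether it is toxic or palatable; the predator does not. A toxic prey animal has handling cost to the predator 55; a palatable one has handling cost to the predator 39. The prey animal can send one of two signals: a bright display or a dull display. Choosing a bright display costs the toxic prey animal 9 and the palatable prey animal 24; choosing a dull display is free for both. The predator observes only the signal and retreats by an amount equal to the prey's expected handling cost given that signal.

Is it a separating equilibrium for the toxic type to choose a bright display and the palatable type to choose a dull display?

Under separation the predator infers type exactly: bright display → toxic (pays 55), dull display → palatable (pays 39).
Toxic: bright display gives 55 − 9 = 46; dull display gives 39 − 0 = 39. No deviation. ✓
Palatable: dull display gives 39 − 0 = 39; bright display gives 55 − 24 = 31. No deviation. ✓
Both incentive constraints hold.

Yes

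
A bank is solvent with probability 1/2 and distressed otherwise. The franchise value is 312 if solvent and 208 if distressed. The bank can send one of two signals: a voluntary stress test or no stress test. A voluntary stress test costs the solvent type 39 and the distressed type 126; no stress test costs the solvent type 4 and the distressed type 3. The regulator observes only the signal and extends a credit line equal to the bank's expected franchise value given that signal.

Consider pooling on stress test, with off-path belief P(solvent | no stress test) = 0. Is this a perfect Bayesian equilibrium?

On the equilibrium path (stress test) the regulator holds the prior 1/2 and pays 1/2·312 + 1/2·208 = 260. Off-path (no stress test) belief 0 gives 0·312 + 1·208 = 208.
Solvent: stress test gives 260 − 39 = 221; no stress test gives 208 − 4 = 204. Stays. ✓
Distressed: stress test gives 260 − 126 = 134; no stress test gives 208 − 3 = 205. Deviates. ✗

No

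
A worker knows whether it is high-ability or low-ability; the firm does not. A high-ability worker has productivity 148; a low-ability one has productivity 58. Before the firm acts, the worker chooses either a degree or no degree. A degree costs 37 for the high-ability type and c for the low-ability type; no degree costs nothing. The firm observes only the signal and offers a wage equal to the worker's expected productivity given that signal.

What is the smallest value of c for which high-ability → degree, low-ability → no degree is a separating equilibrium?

90

Under separation: degree → high-ability (pays 148); no degree → low-ability (pays 58).
High-ability: 148 − 37 = 111 ≥ 58 − 0 = 58. Holds regardless of c. ✓
Low-ability: 58 − 0 ≥ 148 − c, so c ≥ 148 − 58 = 90.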